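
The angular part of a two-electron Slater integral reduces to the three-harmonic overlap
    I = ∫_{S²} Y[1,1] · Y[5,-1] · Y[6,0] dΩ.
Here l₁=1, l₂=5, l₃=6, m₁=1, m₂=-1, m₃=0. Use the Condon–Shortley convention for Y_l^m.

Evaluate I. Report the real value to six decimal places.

m-sum 0 ✓  L=12 even ✓  4≤6≤6 ✓
Π(2lᵢ+1) = 3×11×13 = 429
triangle coeff Δ(1,5,6) = 1/858
Σ_t [0,0]: t=0:+1/14400 = 1/14400
(3j)²=6/143 [(1 5 6; 0 0 0)], sign=+1
Σ_t [0,0]: t=0:+1/34560 = 1/34560
(3j)²=5/286 [(1 5 6; 1 -1 0)], sign=+1
⇒ 4πI² = 45/143
I = (+1)√(45/143/(4π)) = 0.15824621

0.158246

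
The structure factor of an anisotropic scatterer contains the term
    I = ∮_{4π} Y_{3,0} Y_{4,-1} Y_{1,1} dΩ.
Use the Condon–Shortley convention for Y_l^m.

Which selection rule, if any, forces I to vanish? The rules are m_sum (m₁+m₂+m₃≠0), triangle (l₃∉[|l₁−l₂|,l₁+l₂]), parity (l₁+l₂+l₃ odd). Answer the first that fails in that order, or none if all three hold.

none

Σmᵢ = 0  ✓
l₃∈[|l₁−l₂|,l₁+l₂]=[1,7], have l₃=1  ✓
Σlᵢ = 8 ⇒ even  ✓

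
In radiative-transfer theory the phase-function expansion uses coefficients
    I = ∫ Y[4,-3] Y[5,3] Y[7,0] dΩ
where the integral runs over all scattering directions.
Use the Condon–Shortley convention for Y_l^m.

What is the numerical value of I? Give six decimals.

Checks pass: Σm=0; 16 even; l₃=7∈[1,9].
(2·4+1)(2·5+1)(2·7+1) = 1485
Δ: 2! 6! 8! / 17! → 1/6126120
sum: t=0:+1/69120 t=1:−1/20736 t=2:+1/69120 = -1/51840
3j²(4 5 7; 0 0 0) = Δ·Π!·Σ² = 280/21879  (sign +1)
sum: t=1:−1/3628800 t=2:+1/345600 = 19/7257600
3j²(4 5 7; -3 3 0) = Δ·Π!·Σ² = 2527/218790  (sign -1)
combine: 4πI² = 1485·280/21879·2527/218790 = 353780/1611753
take √, sign -1: I = -0.13216378

-0.132164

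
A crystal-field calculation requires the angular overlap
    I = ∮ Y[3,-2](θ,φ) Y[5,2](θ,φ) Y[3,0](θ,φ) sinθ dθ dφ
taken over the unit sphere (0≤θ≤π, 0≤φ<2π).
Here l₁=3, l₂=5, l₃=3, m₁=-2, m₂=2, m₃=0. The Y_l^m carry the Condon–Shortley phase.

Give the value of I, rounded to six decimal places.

0.000000

L=11 odd ⇒ parity kills the (l;000) factor ⇒ I = 0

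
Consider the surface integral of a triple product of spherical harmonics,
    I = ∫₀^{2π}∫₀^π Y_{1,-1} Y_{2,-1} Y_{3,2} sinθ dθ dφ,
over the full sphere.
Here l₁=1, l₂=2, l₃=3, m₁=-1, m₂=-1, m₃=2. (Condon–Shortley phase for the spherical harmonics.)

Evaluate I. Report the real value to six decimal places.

Checks pass: Σm=0; 6 even; l₃=3∈[1,3].
(2·1+1)(2·2+1)(2·3+1) = 105
Δ: 0! 2! 4! / 7! → 1/105
sum: t=0:+1/4 = 1/4
3j²(1 2 3; 0 0 0) = Δ·Π!·Σ² = 3/35  (sign -1)
sum: t=0:+1/12 = 1/12
3j²(1 2 3; -1 -1 2) = Δ·Π!·Σ² = 2/21  (sign -1)
combine: 4πI² = 105·3/35·2/21 = 6/7
take √, sign +1: I = 0.26116903

0.261169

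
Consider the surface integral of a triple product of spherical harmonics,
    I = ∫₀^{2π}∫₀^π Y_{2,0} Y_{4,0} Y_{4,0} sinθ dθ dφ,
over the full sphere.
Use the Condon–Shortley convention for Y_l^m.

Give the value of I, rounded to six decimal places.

0.163840

Rules hold: Σm=0, L=10 even, 2≤4≤6.
N = 5·9·9 = 405
Δ = 2!·2!·6!/11! = 1/13860
Racah Σ t=0..2: t=0:+1/192 t=1:−1/36 t=2:+1/192 = -5/288
⇒ 3j(2 4 4; 0 0 0)² = 20/693, sgn -1
(m-triple is (0,0,0) — same symbol as above.)
4πI² = N·(3j₀)²·(3jₘ)² = 2000/5929
I = +1·√(0.337325/4π) = 0.16383977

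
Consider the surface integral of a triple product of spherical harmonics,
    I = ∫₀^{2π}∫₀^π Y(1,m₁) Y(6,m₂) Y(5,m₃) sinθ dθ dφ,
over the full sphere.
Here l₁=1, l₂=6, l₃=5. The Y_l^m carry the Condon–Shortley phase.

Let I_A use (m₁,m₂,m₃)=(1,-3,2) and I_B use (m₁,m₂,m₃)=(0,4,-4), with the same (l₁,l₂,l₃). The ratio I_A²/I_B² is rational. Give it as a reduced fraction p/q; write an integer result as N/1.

Shared (l₁,l₂,l₃)=(1,6,5): N and (l;000)² cancel in I_A²/I_B².
A: Δ = 2!·0!·10!/13! = 1/858; Racah Σ t=0..0: t=0:+1/60480 = 1/60480; ⇒ 3j(1 6 5; 1 -3 2)² = 6/143, sgn -1
B: Δ = 2!·0!·10!/13! = 1/858; Racah Σ t=1..1: t=1:−1/362880 = -1/362880; ⇒ 3j(1 6 5; 0 4 -4)² = 10/429, sgn +1
I_A²/I_B² = (6/143)/(10/429) = 9/5

9/5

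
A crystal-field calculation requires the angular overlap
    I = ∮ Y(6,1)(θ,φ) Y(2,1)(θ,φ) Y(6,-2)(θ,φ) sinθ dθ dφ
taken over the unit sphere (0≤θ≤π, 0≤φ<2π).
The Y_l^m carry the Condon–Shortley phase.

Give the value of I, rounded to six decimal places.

0.088837

Rules hold: Σm=0, L=14 even, 4≤6≤8.
N = 13·5·13 = 845
Δ = 2!·10!·2!/15! = 1/90090
Racah Σ t=0..2: t=0:+1/69120 t=1:−1/14400 t=2:+1/69120 = -7/172800
⇒ 3j(6 2 6; 0 0 0)² = 14/715, sgn -1
Racah Σ t=1..2: t=1:−1/34560 t=2:+1/60480 = -1/80640
⇒ 3j(6 2 6; 1 1 -2)² = 6/1001, sgn -1
4πI² = N·(3j₀)²·(3jₘ)² = 12/121
I = +1·√(0.0991736/4π) = 0.08883682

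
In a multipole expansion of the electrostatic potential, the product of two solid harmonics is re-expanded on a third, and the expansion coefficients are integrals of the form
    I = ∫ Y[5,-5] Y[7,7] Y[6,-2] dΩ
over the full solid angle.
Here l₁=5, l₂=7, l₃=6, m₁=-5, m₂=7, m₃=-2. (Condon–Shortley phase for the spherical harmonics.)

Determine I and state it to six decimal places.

Rules hold: Σm=0, L=18 even, 2≤6≤12.
N = 11·15·13 = 2145
Δ = 6!·4!·8!/19! = 1/174594420
Racah Σ t=1..5: t=1:−1/4147200 t=2:+1/207360 t=3:−1/82944 t=4:+1/207360 t=5:−1/4147200 = -1/345600
⇒ 3j(5 7 6; 0 0 0)² = 420/46189, sgn -1
Racah Σ t=6..6: t=6:+1/696729600 = 1/696729600
⇒ 3j(5 7 6; -5 7 -2)² = 7/1938, sgn +1
4πI² = N·(3j₀)²·(3jₘ)² = 7350/104329
I = -1·√(0.0704502/4π) = -0.07487489

-0.074875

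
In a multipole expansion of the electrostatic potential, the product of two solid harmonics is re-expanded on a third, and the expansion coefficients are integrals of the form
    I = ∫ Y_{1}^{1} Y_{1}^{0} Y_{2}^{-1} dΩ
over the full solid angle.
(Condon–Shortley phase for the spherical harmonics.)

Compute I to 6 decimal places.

-0.218510

m-sum 0 ✓  L=4 even ✓  0≤2≤2 ✓
Π(2lᵢ+1) = 3×3×5 = 45
triangle coeff Δ(1,1,2) = 1/30
Σ_t [0,0]: t=0:+1/1 = 1/1
(3j)²=2/15 [(1 1 2; 0 0 0)], sign=+1
Σ_t [0,0]: t=0:+1/2 = 1/2
(3j)²=1/10 [(1 1 2; 1 0 -1)], sign=-1
⇒ 4πI² = 3/5
I = (-1)√(3/5/(4π)) = -0.21850969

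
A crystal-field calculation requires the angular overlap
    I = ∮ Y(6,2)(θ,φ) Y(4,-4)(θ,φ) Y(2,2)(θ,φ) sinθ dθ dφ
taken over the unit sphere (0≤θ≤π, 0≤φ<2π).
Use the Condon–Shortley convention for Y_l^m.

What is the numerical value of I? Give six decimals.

0.015904

Rules hold: Σm=0, L=12 even, 2≤2≤10.
N = 13·9·5 = 585
Δ = 8!·4!·0!/13! = 1/6435
Racah Σ t=4..4: t=4:+1/2304 = 1/2304
⇒ 3j(6 4 2; 0 0 0)² = 5/143, sgn +1
Racah Σ t=0..0: t=0:+1/967680 = 1/967680
⇒ 3j(6 4 2; 2 -4 2)² = 1/6435, sgn +1
4πI² = N·(3j₀)²·(3jₘ)² = 5/1573
I = +1·√(0.00317864/4π) = 0.01590434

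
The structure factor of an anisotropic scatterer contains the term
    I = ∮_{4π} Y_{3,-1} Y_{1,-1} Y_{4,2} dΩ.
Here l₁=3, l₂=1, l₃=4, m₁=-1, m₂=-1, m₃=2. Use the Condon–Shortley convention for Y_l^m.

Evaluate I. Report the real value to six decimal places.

0.238414

Rules hold: Σm=0, L=8 even, 2≤4≤4.
N = 7·3·9 = 189
Δ = 0!·6!·2!/9! = 1/252
Racah Σ t=0..0: t=0:+1/36 = 1/36
⇒ 3j(3 1 4; 0 0 0)² = 4/63, sgn +1
Racah Σ t=0..0: t=0:+1/96 = 1/96
⇒ 3j(3 1 4; -1 -1 2)² = 5/84, sgn +1
4πI² = N·(3j₀)²·(3jₘ)² = 5/7
I = +1·√(0.714286/4π) = 0.23841361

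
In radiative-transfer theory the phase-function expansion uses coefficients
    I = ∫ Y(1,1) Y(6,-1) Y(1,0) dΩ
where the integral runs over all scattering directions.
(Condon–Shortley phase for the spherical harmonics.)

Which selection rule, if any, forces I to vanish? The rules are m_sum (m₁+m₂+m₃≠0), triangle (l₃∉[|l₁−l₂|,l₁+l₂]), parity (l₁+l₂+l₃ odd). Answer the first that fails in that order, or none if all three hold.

Σmᵢ = 0  ✓
l₃∈[|l₁−l₂|,l₁+l₂]=[5,7], have l₃=1  ✗
Σlᵢ = 8 ⇒ even

triangle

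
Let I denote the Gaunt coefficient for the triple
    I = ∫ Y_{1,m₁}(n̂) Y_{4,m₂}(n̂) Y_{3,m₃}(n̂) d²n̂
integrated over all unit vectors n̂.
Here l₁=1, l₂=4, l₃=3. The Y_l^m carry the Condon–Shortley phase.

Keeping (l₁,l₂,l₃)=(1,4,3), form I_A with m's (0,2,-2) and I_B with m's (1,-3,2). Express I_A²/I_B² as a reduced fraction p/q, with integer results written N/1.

4/7

l's match ⇒ only the (l;m) 3-j factors differ between A and B.
A: triangle coeff Δ(1,4,3) = 1/252; Σ_t [1,1]: t=1:−1/120 = -1/120; (3j)²=1/21 [(1 4 3; 0 2 -2)], sign=+1
B: triangle coeff Δ(1,4,3) = 1/252; Σ_t [0,0]: t=0:+1/240 = 1/240; (3j)²=1/12 [(1 4 3; 1 -3 2)], sign=-1
I_A²/I_B² = (1/21)/(1/12) = 4/7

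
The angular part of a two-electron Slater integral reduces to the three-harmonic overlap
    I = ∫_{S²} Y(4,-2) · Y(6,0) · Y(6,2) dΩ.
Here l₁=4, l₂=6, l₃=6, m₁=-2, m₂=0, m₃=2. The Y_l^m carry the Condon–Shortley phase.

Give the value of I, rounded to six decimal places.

Checks pass: Σm=0; 16 even; l₃=6∈[2,10].
(2·4+1)(2·6+1)(2·6+1) = 1521
Δ: 4! 4! 8! / 17! → 1/15315300
sum: t=0:+1/829440 t=1:−1/25920 t=2:+1/9216 t=3:−1/25920 t=4:+1/829440 = 7/207360
3j²(4 6 6; 0 0 0) = Δ·Π!·Σ² = 28/2431  (sign +1)
sum: t=2:+1/55296 t=3:−1/25920 t=4:+1/138240 = -11/829440
3j²(4 6 6; -2 0 2) = Δ·Π!·Σ² = 11/1326  (sign -1)
combine: 4πI² = 1521·28/2431·11/1326 = 42/289
take √, sign -1: I = -0.10754019

-0.107540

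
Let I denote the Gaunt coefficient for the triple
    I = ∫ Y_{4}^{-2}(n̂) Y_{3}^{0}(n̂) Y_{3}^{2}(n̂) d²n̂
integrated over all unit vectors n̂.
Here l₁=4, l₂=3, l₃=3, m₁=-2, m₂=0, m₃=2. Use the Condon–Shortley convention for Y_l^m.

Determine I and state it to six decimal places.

-0.044418

Checks pass: Σm=0; 10 even; l₃=3∈[1,7].
(2·4+1)(2·3+1)(2·3+1) = 441
Δ: 4! 4! 2! / 11! → 1/34650
sum: t=1:−1/72 t=2:+1/16 t=3:−1/72 = 5/144
3j²(4 3 3; 0 0 0) = Δ·Π!·Σ² = 2/77  (sign -1)
sum: t=2:+1/96 t=3:−1/72 = -1/288
3j²(4 3 3; -2 0 2) = Δ·Π!·Σ² = 1/462  (sign +1)
combine: 4πI² = 441·2/77·1/462 = 3/121
take √, sign -1: I = -0.04441841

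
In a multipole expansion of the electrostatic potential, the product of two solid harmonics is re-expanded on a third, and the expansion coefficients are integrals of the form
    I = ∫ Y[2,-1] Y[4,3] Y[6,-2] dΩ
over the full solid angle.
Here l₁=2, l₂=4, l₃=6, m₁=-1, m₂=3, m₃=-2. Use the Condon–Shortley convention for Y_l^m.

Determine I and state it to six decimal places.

0.089969

m-sum 0 ✓  L=12 even ✓  2≤6≤6 ✓
Π(2lᵢ+1) = 5×9×13 = 585
triangle coeff Δ(2,4,6) = 1/6435
Σ_t [0,0]: t=0:+1/2304 = 1/2304
(3j)²=5/143 [(2 4 6; 0 0 0)], sign=+1
Σ_t [0,0]: t=0:+1/30240 = 1/30240
(3j)²=32/6435 [(2 4 6; -1 3 -2)], sign=+1
⇒ 4πI² = 160/1573
I = (+1)√(160/1573/(4π)) = 0.08996855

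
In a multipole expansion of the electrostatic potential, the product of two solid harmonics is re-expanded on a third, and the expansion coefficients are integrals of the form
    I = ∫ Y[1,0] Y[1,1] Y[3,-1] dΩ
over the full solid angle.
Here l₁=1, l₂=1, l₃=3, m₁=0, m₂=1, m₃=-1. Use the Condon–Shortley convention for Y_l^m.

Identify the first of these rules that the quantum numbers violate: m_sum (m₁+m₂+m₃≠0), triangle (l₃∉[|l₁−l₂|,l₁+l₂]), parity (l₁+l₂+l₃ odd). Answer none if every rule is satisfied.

triangle

m₁+m₂+m₃ = 0 + 1 − 1 = 0  ✓
triangle: |1−1|=0 ≤ l₃=3 ≤ 1+1=2  ✗
parity: l₁+l₂+l₃ = 5 is odd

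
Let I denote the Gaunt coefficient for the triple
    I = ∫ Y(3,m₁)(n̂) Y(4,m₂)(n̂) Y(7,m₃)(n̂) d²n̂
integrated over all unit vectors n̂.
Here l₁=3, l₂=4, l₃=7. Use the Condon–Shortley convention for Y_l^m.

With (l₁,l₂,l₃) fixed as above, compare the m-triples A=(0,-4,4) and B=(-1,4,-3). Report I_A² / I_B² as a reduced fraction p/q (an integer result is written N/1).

Same 3,4,7: normalisation and zero-m 3j drop out of the ratio.
A: Δ: 0! 6! 8! / 15! → 1/45045; sum: t=0:+1/1451520 = 1/1451520; 3j²(3 4 7; 0 -4 4) = Δ·Π!·Σ² = 1/273  (sign -1)
B: Δ: 0! 6! 8! / 15! → 1/45045; sum: t=0:+1/1935360 = 1/1935360; 3j²(3 4 7; -1 4 -3) = Δ·Π!·Σ² = 1/1001  (sign +1)
I_A²/I_B² = (1/273)/(1/1001) = 11/3

11/3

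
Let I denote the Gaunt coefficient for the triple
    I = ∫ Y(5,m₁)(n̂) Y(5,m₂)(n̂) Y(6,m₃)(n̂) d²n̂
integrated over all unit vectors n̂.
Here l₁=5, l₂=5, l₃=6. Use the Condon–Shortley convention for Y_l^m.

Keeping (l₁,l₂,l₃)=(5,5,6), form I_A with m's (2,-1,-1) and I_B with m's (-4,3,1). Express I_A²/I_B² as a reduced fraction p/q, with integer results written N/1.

Same 5,5,6: normalisation and zero-m 3j drop out of the ratio.
A: Δ: 4! 6! 6! / 17! → 1/28588560; sum: t=0:+1/41472 t=1:−1/10368 t=2:+1/23040 t=3:−1/518400 = -1/32400; 3j²(5 5 6; 2 -1 -1) = Δ·Π!·Σ² = 128/12155  (sign +1)
B: Δ: 4! 6! 6! / 17! → 1/28588560; sum: t=3:−1/518400 t=4:+1/138240 = 11/2073600; 3j²(5 5 6; -4 3 1) = Δ·Π!·Σ² = 77/4420  (sign -1)
I_A²/I_B² = (128/12155)/(77/4420) = 512/847

512/847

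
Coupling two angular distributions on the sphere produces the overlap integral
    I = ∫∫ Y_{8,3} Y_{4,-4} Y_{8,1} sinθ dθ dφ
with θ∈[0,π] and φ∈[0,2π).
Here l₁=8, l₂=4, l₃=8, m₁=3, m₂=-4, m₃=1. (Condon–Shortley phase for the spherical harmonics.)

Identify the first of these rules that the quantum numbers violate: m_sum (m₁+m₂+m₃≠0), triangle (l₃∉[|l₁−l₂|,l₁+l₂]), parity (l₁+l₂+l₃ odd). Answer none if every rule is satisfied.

none

Σmᵢ = 0  ✓
l₃∈[|l₁−l₂|,l₁+l₂]=[4,12], have l₃=8  ✓
Σlᵢ = 20 ⇒ even  ✓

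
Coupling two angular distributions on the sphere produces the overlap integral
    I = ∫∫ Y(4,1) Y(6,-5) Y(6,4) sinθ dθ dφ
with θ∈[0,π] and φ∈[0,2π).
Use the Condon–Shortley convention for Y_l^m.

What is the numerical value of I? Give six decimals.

Rules hold: Σm=0, L=16 even, 2≤6≤10.
N = 9·13·13 = 1521
Δ = 4!·4!·8!/17! = 1/15315300
Racah Σ t=0..4: t=0:+1/829440 t=1:−1/25920 t=2:+1/9216 t=3:−1/25920 t=4:+1/829440 = 7/207360
⇒ 3j(4 6 6; 0 0 0)² = 28/2431, sgn +1
Racah Σ t=0..1: t=0:+1/725760 t=1:−1/967680 = 1/2903040
⇒ 3j(4 6 6; 1 -5 4)² = 5/3094, sgn +1
4πI² = N·(3j₀)²·(3jₘ)² = 90/3179
I = +1·√(0.0283108/4π) = 0.04746473

0.047465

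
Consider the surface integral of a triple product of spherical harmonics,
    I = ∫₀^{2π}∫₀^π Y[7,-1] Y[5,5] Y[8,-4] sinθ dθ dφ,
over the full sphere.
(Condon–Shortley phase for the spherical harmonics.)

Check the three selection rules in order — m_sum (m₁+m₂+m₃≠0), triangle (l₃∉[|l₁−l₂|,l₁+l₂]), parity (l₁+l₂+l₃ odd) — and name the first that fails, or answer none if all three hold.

none

Σmᵢ = 0  ✓
l₃∈[|l₁−l₂|,l₁+l₂]=[2,12], have l₃=8  ✓
Σlᵢ = 20 ⇒ even  ✓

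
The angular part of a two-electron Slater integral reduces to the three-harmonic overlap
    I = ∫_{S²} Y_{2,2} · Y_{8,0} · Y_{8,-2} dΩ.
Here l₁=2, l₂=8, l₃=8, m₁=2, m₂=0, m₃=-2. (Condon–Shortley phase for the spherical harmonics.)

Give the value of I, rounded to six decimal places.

-0.192440

Checks pass: Σm=0; 18 even; l₃=8∈[6,10].
(2·2+1)(2·8+1)(2·8+1) = 1445
Δ: 2! 2! 14! / 19! → 1/348840
sum: t=0:+1/116121600 t=1:−1/25401600 t=2:+1/116121600 = -1/45158400
3j²(2 8 8; 0 0 0) = Δ·Π!·Σ² = 24/1615  (sign -1)
sum: t=0:+1/116121600 = 1/116121600
3j²(2 8 8; 2 0 -2) = Δ·Π!·Σ² = 7/323  (sign +1)
combine: 4πI² = 1445·24/1615·7/323 = 168/361
take √, sign -1: I = -0.19244034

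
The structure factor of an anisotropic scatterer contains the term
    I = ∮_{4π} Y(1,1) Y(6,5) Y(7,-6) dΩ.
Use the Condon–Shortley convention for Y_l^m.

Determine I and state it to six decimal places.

Rules hold: Σm=0, L=14 even, 5≤7≤7.
N = 3·13·15 = 585
Δ = 0!·2!·12!/15! = 1/1365
Racah Σ t=0..0: t=0:+1/518400 = 1/518400
⇒ 3j(1 6 7; 0 0 0)² = 7/195, sgn -1
Racah Σ t=0..0: t=0:+1/79833600 = 1/79833600
⇒ 3j(1 6 7; 1 5 -6)² = 2/35, sgn -1
4πI² = N·(3j₀)²·(3jₘ)² = 6/5
I = +1·√(1.2/4π) = 0.30901936

0.309019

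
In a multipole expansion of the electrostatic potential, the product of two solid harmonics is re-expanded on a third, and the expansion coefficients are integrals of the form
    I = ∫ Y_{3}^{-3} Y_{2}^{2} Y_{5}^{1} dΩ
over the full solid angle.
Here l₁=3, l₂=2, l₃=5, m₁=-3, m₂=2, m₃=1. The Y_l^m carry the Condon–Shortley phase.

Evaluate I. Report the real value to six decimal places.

-0.023961

Rules hold: Σm=0, L=10 even, 1≤5≤5.
N = 7·5·11 = 385
Δ = 0!·6!·4!/11! = 1/2310
Racah Σ t=0..0: t=0:+1/144 = 1/144
⇒ 3j(3 2 5; 0 0 0)² = 10/231, sgn -1
Racah Σ t=0..0: t=0:+1/17280 = 1/17280
⇒ 3j(3 2 5; -3 2 1)² = 1/2310, sgn +1
4πI² = N·(3j₀)²·(3jₘ)² = 5/693
I = -1·√(0.00721501/4π) = -0.02396147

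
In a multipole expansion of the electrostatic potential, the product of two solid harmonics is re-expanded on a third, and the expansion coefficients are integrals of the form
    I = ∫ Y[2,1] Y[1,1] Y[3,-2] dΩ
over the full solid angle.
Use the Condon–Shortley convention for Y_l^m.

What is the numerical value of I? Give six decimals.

Checks pass: Σm=0; 6 even; l₃=3∈[1,3].
(2·2+1)(2·1+1)(2·3+1) = 105
Δ: 0! 4! 2! / 7! → 1/105
sum: t=0:+1/4 = 1/4
3j²(2 1 3; 0 0 0) = Δ·Π!·Σ² = 3/35  (sign -1)
sum: t=0:+1/12 = 1/12
3j²(2 1 3; 1 1 -2) = Δ·Π!·Σ² = 2/21  (sign -1)
combine: 4πI² = 105·3/35·2/21 = 6/7
take √, sign +1: I = 0.26116903

0.261169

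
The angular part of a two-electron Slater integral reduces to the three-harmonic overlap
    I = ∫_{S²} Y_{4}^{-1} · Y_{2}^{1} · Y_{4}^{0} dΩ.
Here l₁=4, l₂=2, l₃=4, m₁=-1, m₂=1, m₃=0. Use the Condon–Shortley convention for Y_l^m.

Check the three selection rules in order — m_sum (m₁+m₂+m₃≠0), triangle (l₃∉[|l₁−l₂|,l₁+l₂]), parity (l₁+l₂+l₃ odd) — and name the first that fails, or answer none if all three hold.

none

m₁+m₂+m₃ = -1 + 1 + 0 = 0  ✓
triangle: |4−2|=2 ≤ l₃=4 ≤ 4+2=6  ✓
parity: l₁+l₂+l₃ = 10 is even  ✓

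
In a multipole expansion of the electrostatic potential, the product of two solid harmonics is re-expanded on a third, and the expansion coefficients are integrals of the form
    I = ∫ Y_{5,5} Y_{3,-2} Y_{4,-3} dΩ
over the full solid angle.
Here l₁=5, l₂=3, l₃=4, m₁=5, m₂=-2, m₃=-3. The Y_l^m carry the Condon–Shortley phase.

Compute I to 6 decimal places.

Rules hold: Σm=0, L=12 even, 2≤4≤8.
N = 11·7·9 = 693
Δ = 4!·6!·2!/13! = 1/180180
Racah Σ t=1..3: t=1:−1/576 t=2:+1/144 t=3:−1/576 = 1/288
⇒ 3j(5 3 4; 0 0 0)² = 20/1001, sgn +1
Racah Σ t=0..0: t=0:+1/17280 = 1/17280
⇒ 3j(5 3 4; 5 -2 -3)² = 35/858, sgn -1
4πI² = N·(3j₀)²·(3jₘ)² = 1050/1859
I = -1·√(0.56482/4π) = -0.21200691

-0.212007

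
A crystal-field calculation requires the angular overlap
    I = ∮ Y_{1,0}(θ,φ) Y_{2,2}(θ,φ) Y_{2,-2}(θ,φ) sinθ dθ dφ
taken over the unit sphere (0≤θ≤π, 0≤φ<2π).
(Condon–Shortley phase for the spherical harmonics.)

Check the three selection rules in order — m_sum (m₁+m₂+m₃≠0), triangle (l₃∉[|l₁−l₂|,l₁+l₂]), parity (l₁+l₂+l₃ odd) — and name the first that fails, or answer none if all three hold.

azimuthal sum: 0 + 2 − 2 = 0  ✓
1 ≤ 2 ≤ 3 (triangle on l)  ✓
L = 1 + 2 + 2 = 5 (odd)  ✗

parity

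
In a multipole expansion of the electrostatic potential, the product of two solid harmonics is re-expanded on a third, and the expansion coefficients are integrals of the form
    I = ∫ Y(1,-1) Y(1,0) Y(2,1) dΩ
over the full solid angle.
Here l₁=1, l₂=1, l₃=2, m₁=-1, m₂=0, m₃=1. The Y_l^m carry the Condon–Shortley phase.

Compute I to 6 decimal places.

Checks pass: Σm=0; 4 even; l₃=2∈[0,2].
(2·1+1)(2·1+1)(2·2+1) = 45
Δ: 0! 2! 2! / 5! → 1/30
sum: t=0:+1/1 = 1/1
3j²(1 1 2; 0 0 0) = Δ·Π!·Σ² = 2/15  (sign +1)
sum: t=0:+1/2 = 1/2
3j²(1 1 2; -1 0 1) = Δ·Π!·Σ² = 1/10  (sign -1)
combine: 4πI² = 45·2/15·1/10 = 3/5
take √, sign -1: I = -0.21850969

-0.218510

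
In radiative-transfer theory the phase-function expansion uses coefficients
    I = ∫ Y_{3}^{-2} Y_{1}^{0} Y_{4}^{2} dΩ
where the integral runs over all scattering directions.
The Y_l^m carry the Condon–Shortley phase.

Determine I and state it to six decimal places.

Checks pass: Σm=0; 8 even; l₃=4∈[2,4].
(2·3+1)(2·1+1)(2·4+1) = 189
Δ: 0! 6! 2! / 9! → 1/252
sum: t=0:+1/36 = 1/36
3j²(3 1 4; 0 0 0) = Δ·Π!·Σ² = 4/63  (sign +1)
sum: t=0:+1/120 = 1/120
3j²(3 1 4; -2 0 2) = Δ·Π!·Σ² = 1/21  (sign +1)
combine: 4πI² = 189·4/63·1/21 = 4/7
take √, sign +1: I = 0.21324362

0.213244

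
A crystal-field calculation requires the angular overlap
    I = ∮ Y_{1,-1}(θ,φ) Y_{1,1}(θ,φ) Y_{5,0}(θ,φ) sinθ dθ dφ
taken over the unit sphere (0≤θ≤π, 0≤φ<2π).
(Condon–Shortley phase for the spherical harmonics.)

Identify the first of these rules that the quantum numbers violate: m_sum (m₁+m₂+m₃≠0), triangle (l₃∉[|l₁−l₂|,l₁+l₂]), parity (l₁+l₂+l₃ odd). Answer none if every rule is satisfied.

azimuthal sum: -1 + 1 + 0 = 0  ✓
0 ≤ 5 ≤ 2 (triangle on l)  ✗
L = 1 + 1 + 5 = 7 (odd)

triangle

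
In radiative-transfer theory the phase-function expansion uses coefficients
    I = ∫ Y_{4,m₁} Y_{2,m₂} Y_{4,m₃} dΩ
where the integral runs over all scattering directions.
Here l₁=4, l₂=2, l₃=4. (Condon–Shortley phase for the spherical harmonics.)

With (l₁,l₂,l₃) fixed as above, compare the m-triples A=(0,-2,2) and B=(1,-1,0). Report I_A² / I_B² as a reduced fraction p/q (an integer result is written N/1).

18/1

Same 4,2,4: normalisation and zero-m 3j drop out of the ratio.
A: Δ: 2! 6! 2! / 11! → 1/13860; sum: t=0:+1/192 = 1/192; 3j²(4 2 4; 0 -2 2) = Δ·Π!·Σ² = 3/77  (sign +1)
B: Δ: 2! 6! 2! / 11! → 1/13860; sum: t=0:+1/72 t=1:−1/96 = 1/288; 3j²(4 2 4; 1 -1 0) = Δ·Π!·Σ² = 1/462  (sign +1)
I_A²/I_B² = (3/77)/(1/462) = 18/1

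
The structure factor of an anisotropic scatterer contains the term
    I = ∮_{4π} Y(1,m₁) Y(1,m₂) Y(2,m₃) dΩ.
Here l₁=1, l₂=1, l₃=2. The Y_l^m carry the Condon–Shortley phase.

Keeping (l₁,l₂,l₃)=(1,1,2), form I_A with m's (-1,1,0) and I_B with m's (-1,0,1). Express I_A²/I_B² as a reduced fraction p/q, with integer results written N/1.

Same 1,1,2: normalisation and zero-m 3j drop out of the ratio.
A: Δ: 0! 2! 2! / 5! → 1/30; sum: t=0:+1/4 = 1/4; 3j²(1 1 2; -1 1 0) = Δ·Π!·Σ² = 1/30  (sign +1)
B: Δ: 0! 2! 2! / 5! → 1/30; sum: t=0:+1/2 = 1/2; 3j²(1 1 2; -1 0 1) = Δ·Π!·Σ² = 1/10  (sign -1)
I_A²/I_B² = (1/30)/(1/10) = 1/3

1/3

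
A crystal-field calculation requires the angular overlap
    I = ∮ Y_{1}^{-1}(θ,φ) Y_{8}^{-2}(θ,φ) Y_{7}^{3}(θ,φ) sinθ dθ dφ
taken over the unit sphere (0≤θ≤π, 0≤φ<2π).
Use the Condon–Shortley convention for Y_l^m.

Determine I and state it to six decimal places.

Rules hold: Σm=0, L=16 even, 7≤7≤9.
N = 3·17·15 = 765
Δ = 2!·0!·14!/17! = 1/2040
Racah Σ t=1..1: t=1:−1/25401600 = -1/25401600
⇒ 3j(1 8 7; 0 0 0)² = 8/255, sgn +1
Racah Σ t=2..2: t=2:+1/174182400 = 1/174182400
⇒ 3j(1 8 7; -1 -2 3)² = 1/136, sgn +1
4πI² = N·(3j₀)²·(3jₘ)² = 3/17
I = +1·√(0.176471/4π) = 0.11850352

0.118504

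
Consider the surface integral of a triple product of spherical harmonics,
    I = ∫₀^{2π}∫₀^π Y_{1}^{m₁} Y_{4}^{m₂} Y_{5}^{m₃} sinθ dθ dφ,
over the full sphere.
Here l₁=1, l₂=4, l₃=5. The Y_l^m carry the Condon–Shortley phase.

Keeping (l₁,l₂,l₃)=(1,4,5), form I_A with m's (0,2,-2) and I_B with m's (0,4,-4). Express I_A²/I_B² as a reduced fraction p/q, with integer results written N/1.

7/3

Shared (l₁,l₂,l₃)=(1,4,5): N and (l;000)² cancel in I_A²/I_B².
A: Δ = 0!·2!·8!/11! = 1/495; Racah Σ t=0..0: t=0:+1/1440 = 1/1440; ⇒ 3j(1 4 5; 0 2 -2)² = 7/165, sgn -1
B: Δ = 0!·2!·8!/11! = 1/495; Racah Σ t=0..0: t=0:+1/40320 = 1/40320; ⇒ 3j(1 4 5; 0 4 -4)² = 1/55, sgn -1
I_A²/I_B² = (7/165)/(1/55) = 7/3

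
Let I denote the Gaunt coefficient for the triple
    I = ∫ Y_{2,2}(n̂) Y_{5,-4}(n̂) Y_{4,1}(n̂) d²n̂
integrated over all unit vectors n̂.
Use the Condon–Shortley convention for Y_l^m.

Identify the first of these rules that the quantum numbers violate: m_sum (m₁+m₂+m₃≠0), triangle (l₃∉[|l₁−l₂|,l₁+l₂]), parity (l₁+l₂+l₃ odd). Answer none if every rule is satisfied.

azimuthal sum: 2 − 4 + 1 = -1  ✗
3 ≤ 4 ≤ 7 (triangle on l)
L = 2 + 5 + 4 = 11 (odd)

m_sum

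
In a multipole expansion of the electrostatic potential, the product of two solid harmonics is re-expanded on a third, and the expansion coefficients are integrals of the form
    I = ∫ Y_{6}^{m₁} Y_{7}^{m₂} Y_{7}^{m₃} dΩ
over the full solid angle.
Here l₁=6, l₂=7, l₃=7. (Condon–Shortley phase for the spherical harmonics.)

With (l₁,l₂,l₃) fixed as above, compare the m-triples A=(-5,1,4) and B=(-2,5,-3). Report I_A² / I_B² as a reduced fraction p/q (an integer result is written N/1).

44/45

Shared (l₁,l₂,l₃)=(6,7,7): N and (l;000)² cancel in I_A²/I_B².
A: Δ = 6!·6!·8!/21! = 1/2444321880; Racah Σ t=5..6: t=5:−1/62208000 t=6:+1/124416000 = -1/124416000; ⇒ 3j(6 7 7; -5 1 4)² = 154/20995, sgn +1
B: Δ = 6!·6!·8!/21! = 1/2444321880; Racah Σ t=4..6: t=4:+1/92897280 t=5:−1/21772800 t=6:+1/49766400 = -1/66355200; ⇒ 3j(6 7 7; -2 5 -3)² = 63/8398, sgn -1
I_A²/I_B² = (154/20995)/(63/8398) = 44/45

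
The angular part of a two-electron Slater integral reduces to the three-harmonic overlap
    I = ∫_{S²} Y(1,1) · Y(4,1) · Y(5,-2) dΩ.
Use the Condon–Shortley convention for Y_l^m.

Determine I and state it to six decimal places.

0.225034

Checks pass: Σm=0; 10 even; l₃=5∈[3,5].
(2·1+1)(2·4+1)(2·5+1) = 297
Δ: 0! 2! 8! / 11! → 1/495
sum: t=0:+1/576 = 1/576
3j²(1 4 5; 0 0 0) = Δ·Π!·Σ² = 5/99  (sign -1)
sum: t=0:+1/1440 = 1/1440
3j²(1 4 5; 1 1 -2) = Δ·Π!·Σ² = 7/165  (sign -1)
combine: 4πI² = 297·5/99·7/165 = 7/11
take √, sign +1: I = 0.22503380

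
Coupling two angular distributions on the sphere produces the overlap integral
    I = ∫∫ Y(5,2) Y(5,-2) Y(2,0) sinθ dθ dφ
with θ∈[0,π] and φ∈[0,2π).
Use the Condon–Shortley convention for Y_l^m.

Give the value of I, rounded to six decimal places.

0.097044

Rules hold: Σm=0, L=12 even, 0≤2≤10.
N = 11·11·5 = 605
Δ = 8!·2!·2!/13! = 1/38610
Racah Σ t=3..5: t=3:−1/2880 t=4:+1/576 t=5:−1/2880 = 1/960
⇒ 3j(5 5 2; 0 0 0)² = 10/429, sgn +1
Racah Σ t=1..3: t=1:−1/20160 t=2:+1/1440 t=3:−1/2880 = 1/3360
⇒ 3j(5 5 2; 2 -2 0)² = 6/715, sgn +1
4πI² = N·(3j₀)²·(3jₘ)² = 20/169
I = +1·√(0.118343/4π) = 0.09704356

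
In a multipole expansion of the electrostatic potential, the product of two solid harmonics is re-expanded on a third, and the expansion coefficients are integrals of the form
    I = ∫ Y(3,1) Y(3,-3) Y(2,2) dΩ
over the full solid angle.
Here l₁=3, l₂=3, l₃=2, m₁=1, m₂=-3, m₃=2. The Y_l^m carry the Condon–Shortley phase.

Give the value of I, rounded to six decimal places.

0.132981

m-sum 0 ✓  L=8 even ✓  0≤2≤6 ✓
Π(2lᵢ+1) = 7×7×5 = 245
triangle coeff Δ(3,3,2) = 1/3780
Σ_t [1,3]: t=1:−1/24 t=2:+1/4 t=3:−1/24 = 1/6
(3j)²=4/105 [(3 3 2; 0 0 0)], sign=+1
Σ_t [0,0]: t=0:+1/96 = 1/96
(3j)²=1/42 [(3 3 2; 1 -3 2)], sign=+1
⇒ 4πI² = 2/9
I = (+1)√(2/9/(4π)) = 0.13298076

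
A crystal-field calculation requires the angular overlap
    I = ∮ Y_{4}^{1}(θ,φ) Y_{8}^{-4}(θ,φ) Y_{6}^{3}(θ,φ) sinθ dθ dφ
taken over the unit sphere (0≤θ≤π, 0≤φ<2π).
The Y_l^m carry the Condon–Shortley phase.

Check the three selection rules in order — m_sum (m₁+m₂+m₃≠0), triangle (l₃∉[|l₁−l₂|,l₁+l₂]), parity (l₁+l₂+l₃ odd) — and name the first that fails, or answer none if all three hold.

m₁+m₂+m₃ = 1 − 4 + 3 = 0  ✓
triangle: |4−8|=4 ≤ l₃=6 ≤ 4+8=12  ✓
parity: l₁+l₂+l₃ = 18 is even  ✓

none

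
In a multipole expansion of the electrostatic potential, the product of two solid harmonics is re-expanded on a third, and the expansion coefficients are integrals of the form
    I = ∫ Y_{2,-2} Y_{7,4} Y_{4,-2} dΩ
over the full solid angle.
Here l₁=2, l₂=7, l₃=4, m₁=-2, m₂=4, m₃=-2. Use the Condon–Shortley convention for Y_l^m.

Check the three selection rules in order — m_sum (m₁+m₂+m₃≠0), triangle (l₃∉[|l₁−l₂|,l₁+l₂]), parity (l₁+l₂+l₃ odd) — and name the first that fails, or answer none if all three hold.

Σmᵢ = 0  ✓
l₃∈[|l₁−l₂|,l₁+l₂]=[5,9], have l₃=4  ✗
Σlᵢ = 13 ⇒ odd

triangle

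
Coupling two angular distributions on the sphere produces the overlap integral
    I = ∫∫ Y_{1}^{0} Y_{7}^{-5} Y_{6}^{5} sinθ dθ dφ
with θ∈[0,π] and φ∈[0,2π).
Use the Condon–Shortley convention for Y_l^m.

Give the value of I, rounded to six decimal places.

-0.171413

Checks pass: Σm=0; 14 even; l₃=6∈[6,8].
(2·1+1)(2·7+1)(2·6+1) = 585
Δ: 2! 0! 12! / 15! → 1/1365
sum: t=1:−1/518400 = -1/518400
3j²(1 7 6; 0 0 0) = Δ·Π!·Σ² = 7/195  (sign -1)
sum: t=1:−1/39916800 = -1/39916800
3j²(1 7 6; 0 -5 5) = Δ·Π!·Σ² = 8/455  (sign +1)
combine: 4πI² = 585·7/195·8/455 = 24/65
take √, sign -1: I = -0.17141310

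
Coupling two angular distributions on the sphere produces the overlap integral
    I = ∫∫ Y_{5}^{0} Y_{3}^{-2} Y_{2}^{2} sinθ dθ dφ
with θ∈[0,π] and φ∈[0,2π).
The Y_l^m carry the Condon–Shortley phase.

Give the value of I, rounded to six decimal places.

m-sum 0 ✓  L=10 even ✓  2≤2≤8 ✓
Π(2lᵢ+1) = 11×7×5 = 385
triangle coeff Δ(5,3,2) = 1/2310
Σ_t [3,3]: t=3:−1/144 = -1/144
(3j)²=10/231 [(5 3 2; 0 0 0)], sign=-1
Σ_t [1,1]: t=1:−1/2880 = -1/2880
(3j)²=1/462 [(5 3 2; 0 -2 2)], sign=-1
⇒ 4πI² = 25/693
I = (+1)√(25/693/(4π)) = 0.05357948

0.053579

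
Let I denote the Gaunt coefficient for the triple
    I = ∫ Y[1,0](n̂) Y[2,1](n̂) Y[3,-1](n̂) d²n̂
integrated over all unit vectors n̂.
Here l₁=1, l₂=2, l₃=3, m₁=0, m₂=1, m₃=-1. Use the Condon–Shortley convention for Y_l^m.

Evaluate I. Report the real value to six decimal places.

Checks pass: Σm=0; 6 even; l₃=3∈[1,3].
(2·1+1)(2·2+1)(2·3+1) = 105
Δ: 0! 2! 4! / 7! → 1/105
sum: t=0:+1/4 = 1/4
3j²(1 2 3; 0 0 0) = Δ·Π!·Σ² = 3/35  (sign -1)
sum: t=0:+1/6 = 1/6
3j²(1 2 3; 0 1 -1) = Δ·Π!·Σ² = 8/105  (sign +1)
combine: 4πI² = 105·3/35·8/105 = 24/35
take √, sign -1: I = -0.23359668

-0.233597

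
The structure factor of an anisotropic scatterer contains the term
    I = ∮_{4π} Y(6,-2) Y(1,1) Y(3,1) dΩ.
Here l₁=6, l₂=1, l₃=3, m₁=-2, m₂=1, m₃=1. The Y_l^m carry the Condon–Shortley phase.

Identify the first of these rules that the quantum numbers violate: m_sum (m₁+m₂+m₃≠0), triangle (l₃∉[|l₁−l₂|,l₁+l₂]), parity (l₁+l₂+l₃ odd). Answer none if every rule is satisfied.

triangle

Σmᵢ = 0  ✓
l₃∈[|l₁−l₂|,l₁+l₂]=[5,7], have l₃=3  ✗
Σlᵢ = 10 ⇒ even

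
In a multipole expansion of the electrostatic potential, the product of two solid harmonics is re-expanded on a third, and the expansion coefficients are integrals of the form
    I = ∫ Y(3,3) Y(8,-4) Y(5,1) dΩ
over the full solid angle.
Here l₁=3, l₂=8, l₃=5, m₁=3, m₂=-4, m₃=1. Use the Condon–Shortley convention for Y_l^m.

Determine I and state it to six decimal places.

0.127619

Checks pass: Σm=0; 16 even; l₃=5∈[5,11].
(2·3+1)(2·8+1)(2·5+1) = 1309
Δ: 6! 0! 10! / 17! → 1/136136
sum: t=3:−1/518400 = -1/518400
3j²(3 8 5; 0 0 0) = Δ·Π!·Σ² = 56/2431  (sign +1)
sum: t=0:+1/12441600 = 1/12441600
3j²(3 8 5; 3 -4 1) = Δ·Π!·Σ² = 3/442  (sign +1)
combine: 4πI² = 1309·56/2431·3/442 = 588/2873
take √, sign +1: I = 0.12761917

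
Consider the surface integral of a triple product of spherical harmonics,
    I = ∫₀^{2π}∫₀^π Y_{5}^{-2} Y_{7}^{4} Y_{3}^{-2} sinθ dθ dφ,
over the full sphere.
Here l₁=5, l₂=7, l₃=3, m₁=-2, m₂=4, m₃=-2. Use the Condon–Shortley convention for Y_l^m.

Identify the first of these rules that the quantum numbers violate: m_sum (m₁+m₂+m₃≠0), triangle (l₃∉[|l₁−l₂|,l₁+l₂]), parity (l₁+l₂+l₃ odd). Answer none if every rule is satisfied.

parity

m₁+m₂+m₃ = -2 + 4 − 2 = 0  ✓
triangle: |5−7|=2 ≤ l₃=3 ≤ 5+7=12  ✓
parity: l₁+l₂+l₃ = 15 is odd  ✗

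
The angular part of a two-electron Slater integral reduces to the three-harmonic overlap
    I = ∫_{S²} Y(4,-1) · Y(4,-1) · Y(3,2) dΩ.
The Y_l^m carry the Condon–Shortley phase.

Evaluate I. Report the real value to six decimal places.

Σlᵢ=11 odd — θ-integrand is odd under cosθ→−cosθ; I=0

0.000000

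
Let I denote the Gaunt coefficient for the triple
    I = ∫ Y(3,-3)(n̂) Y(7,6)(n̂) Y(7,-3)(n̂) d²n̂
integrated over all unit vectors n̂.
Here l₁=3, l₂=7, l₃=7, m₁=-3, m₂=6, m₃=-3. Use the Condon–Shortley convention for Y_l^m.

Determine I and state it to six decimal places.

0.000000

Σlᵢ=17 odd — θ-integrand is odd under cosθ→−cosθ; I=0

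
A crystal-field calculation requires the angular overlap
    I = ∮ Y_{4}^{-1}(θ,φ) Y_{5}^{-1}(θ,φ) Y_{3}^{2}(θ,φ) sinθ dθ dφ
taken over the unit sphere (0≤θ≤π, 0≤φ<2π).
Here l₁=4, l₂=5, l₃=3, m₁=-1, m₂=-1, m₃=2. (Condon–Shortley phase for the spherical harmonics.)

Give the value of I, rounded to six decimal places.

Checks pass: Σm=0; 12 even; l₃=3∈[1,9].
(2·4+1)(2·5+1)(2·3+1) = 693
Δ: 6! 2! 4! / 13! → 1/180180
sum: t=2:+1/576 t=3:−1/144 t=4:+1/576 = -1/288
3j²(4 5 3; 0 0 0) = Δ·Π!·Σ² = 20/1001  (sign +1)
sum: t=3:−1/432 t=4:+1/1152 = -5/3456
3j²(4 5 3; -1 -1 2) = Δ·Π!·Σ² = 625/36036  (sign +1)
combine: 4πI² = 693·20/1001·625/36036 = 3125/13013
take √, sign +1: I = 0.13823925

0.138239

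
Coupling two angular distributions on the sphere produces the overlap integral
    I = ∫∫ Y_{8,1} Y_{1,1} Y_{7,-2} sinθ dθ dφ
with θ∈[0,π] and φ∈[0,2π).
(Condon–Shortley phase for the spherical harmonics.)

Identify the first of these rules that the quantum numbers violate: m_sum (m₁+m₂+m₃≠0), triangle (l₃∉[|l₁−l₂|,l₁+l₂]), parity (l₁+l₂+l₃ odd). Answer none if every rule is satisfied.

Σmᵢ = 0  ✓
l₃∈[|l₁−l₂|,l₁+l₂]=[7,9], have l₃=7  ✓
Σlᵢ = 16 ⇒ even  ✓

none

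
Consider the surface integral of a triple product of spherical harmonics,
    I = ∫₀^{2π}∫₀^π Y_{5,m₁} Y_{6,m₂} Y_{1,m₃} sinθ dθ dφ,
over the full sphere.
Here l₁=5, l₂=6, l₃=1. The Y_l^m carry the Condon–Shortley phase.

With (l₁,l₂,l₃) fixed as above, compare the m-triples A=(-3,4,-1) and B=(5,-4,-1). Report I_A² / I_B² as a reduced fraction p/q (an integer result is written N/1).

Shared (l₁,l₂,l₃)=(5,6,1): N and (l;000)² cancel in I_A²/I_B².
A: Δ = 10!·0!·2!/13! = 1/858; Racah Σ t=8..8: t=8:+1/161280 = 1/161280; ⇒ 3j(5 6 1; -3 4 -1)² = 15/286, sgn +1
B: Δ = 10!·0!·2!/13! = 1/858; Racah Σ t=0..0: t=0:+1/7257600 = 1/7257600; ⇒ 3j(5 6 1; 5 -4 -1)² = 1/858, sgn +1
I_A²/I_B² = (15/286)/(1/858) = 45/1

45/1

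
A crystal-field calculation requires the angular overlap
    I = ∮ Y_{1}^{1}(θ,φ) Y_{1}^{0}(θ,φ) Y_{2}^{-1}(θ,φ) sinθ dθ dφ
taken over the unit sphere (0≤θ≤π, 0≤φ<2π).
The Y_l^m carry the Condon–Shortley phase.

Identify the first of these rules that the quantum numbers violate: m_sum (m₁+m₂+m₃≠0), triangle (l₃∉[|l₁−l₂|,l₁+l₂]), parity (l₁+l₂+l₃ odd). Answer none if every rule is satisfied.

none

Σmᵢ = 0  ✓
l₃∈[|l₁−l₂|,l₁+l₂]=[0,2], have l₃=2  ✓
Σlᵢ = 4 ⇒ even  ✓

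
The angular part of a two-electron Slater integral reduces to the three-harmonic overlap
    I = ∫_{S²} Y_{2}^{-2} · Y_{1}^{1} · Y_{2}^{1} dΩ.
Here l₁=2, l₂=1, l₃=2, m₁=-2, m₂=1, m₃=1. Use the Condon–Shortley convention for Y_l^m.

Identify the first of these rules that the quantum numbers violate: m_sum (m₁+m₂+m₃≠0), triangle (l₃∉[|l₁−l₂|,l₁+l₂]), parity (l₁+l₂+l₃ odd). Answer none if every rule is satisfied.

parity

m₁+m₂+m₃ = -2 + 1 + 1 = 0  ✓
triangle: |2−1|=1 ≤ l₃=2 ≤ 2+1=3  ✓
parity: l₁+l₂+l₃ = 5 is odd  ✗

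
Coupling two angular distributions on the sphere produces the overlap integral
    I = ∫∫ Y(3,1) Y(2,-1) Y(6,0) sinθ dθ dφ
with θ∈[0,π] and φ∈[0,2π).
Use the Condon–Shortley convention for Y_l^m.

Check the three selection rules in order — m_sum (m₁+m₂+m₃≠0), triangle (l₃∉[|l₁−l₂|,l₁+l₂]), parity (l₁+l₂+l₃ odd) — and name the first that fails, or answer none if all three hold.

triangle

m₁+m₂+m₃ = 1 − 1 + 0 = 0  ✓
triangle: |3−2|=1 ≤ l₃=6 ≤ 3+2=5  ✗
parity: l₁+l₂+l₃ = 11 is odd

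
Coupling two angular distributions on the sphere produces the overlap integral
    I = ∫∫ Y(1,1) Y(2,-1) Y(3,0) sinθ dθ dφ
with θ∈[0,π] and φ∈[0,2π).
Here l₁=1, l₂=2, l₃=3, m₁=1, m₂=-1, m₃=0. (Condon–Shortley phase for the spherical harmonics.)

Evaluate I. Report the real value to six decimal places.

Checks pass: Σm=0; 6 even; l₃=3∈[1,3].
(2·1+1)(2·2+1)(2·3+1) = 105
Δ: 0! 2! 4! / 7! → 1/105
sum: t=0:+1/4 = 1/4
3j²(1 2 3; 0 0 0) = Δ·Π!·Σ² = 3/35  (sign -1)
sum: t=0:+1/12 = 1/12
3j²(1 2 3; 1 -1 0) = Δ·Π!·Σ² = 1/35  (sign -1)
combine: 4πI² = 105·3/35·1/35 = 9/35
take √, sign +1: I = 0.14304817

0.143048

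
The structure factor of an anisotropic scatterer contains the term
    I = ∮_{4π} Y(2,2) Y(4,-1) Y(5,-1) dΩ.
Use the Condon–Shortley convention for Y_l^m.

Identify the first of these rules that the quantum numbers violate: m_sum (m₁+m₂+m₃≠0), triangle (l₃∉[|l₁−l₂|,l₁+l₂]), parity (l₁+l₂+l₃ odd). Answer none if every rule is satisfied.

parity

azimuthal sum: 2 − 1 − 1 = 0  ✓
2 ≤ 5 ≤ 6 (triangle on l)  ✓
L = 2 + 4 + 5 = 11 (odd)  ✗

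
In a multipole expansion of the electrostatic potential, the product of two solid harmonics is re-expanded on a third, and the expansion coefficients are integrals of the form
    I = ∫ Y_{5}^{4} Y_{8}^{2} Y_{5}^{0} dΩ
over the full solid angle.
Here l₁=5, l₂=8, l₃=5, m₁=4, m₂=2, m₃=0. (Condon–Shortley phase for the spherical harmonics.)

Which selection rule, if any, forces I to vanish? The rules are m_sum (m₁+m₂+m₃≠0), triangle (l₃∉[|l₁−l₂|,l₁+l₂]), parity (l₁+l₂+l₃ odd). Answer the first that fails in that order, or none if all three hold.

azimuthal sum: 4 + 2 + 0 = 6  ✗
3 ≤ 5 ≤ 13 (triangle on l)
L = 5 + 8 + 5 = 18 (even)

m_sum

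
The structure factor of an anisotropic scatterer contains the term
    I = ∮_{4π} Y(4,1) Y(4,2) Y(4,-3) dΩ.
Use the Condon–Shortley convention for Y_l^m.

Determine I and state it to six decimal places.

-0.063661

Rules hold: Σm=0, L=12 even, 0≤4≤8.
N = 9·9·9 = 729
Δ = 4!·4!·4!/13! = 1/450450
Racah Σ t=0..4: t=0:+1/13824 t=1:−1/216 t=2:+1/64 t=3:−1/216 t=4:+1/13824 = 5/768
⇒ 3j(4 4 4; 0 0 0)² = 18/1001, sgn +1
Racah Σ t=2..3: t=2:+1/576 t=3:−1/864 = 1/1728
⇒ 3j(4 4 4; 1 2 -3)² = 5/1287, sgn -1
4πI² = N·(3j₀)²·(3jₘ)² = 7290/143143
I = -1·√(0.0509281/4π) = -0.06366105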